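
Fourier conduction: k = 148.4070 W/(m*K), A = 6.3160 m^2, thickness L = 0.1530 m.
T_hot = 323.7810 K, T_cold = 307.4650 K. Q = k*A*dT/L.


dT = 16.3160 K
Q = 148.4070 * 6.3160 * 16.3160 / 0.1530 = 99958.2797 W

99958.2797 W


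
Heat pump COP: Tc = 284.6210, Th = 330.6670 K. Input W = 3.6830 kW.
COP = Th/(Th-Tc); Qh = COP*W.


COP = 330.6670 / 46.0460 = 7.1812
Qh = 7.1812 * 3.6830 = 26.4485 kW

COP = 7.1812, Qh = 26.4485 kW


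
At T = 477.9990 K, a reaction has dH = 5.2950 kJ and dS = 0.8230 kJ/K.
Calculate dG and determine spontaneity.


T*dS = 477.9990 * 0.8230 = 393.3932 kJ
dG = 5.2950 - 393.3932 = -388.0982 kJ (spontaneous)

dG = -388.0982 kJ, spontaneous


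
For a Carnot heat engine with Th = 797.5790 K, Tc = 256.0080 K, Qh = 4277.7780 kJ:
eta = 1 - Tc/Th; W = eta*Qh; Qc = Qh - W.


eta = 1 - 256.0080/797.5790 = 0.6790
W = 0.6790 * 4277.7780 = 2904.6910 kJ
Qc = 4277.7780 - 2904.6910 = 1373.0870 kJ

eta = 67.9019%, W = 2904.6910 kJ, Qc = 1373.0870 kJ


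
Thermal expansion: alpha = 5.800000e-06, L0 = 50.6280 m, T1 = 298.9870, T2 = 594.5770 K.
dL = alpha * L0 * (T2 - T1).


dT = 295.5900 K
dL = 5.800000e-06 * 50.6280 * 295.5900 = 0.086798 m
L_final = 50.714798 m

dL = 0.086798 m


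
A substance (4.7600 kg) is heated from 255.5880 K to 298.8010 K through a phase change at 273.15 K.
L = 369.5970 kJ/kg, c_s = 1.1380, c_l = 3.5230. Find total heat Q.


Q1 (sensible, solid) = 4.7600 * 1.1380 * 17.5620 = 95.1312 kJ
Q2 (latent) = 4.7600 * 369.5970 = 1759.2817 kJ
Q3 (sensible, liquid) = 4.7600 * 3.5230 * 25.6510 = 430.1539 kJ
Q_total = 2284.5669 kJ

2284.5669 kJ


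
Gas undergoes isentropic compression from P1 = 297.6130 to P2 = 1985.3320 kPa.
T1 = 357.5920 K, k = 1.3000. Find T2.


(k-1)/k = 0.2308
(P2/P1)^exp = 1.5495
T2 = 357.5920 * 1.5495 = 554.0940 K

554.0940 K


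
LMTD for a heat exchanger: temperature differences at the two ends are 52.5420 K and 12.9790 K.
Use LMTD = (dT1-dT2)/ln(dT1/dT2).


dT1/dT2 = 4.0482
ln(dT1/dT2) = 1.3983
LMTD = 39.5630 / 1.3983 = 28.2940 K

28.2940 K


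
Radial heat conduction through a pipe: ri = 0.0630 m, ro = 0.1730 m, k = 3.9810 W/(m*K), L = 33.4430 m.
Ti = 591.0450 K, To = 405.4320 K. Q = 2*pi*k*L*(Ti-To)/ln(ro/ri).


dT = 185.6130 K
ln(ro/ri) = 1.0102
Q = 2*pi*3.9810*33.4430*185.6130 / 1.0102 = 153708.1318 W

153708.1318 W


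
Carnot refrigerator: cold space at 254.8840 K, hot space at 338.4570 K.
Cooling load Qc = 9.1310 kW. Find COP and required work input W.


COP = 254.8840 / 83.5730 = 3.0498
W = 9.1310 / 3.0498 = 2.9939 kW

COP = 3.0498, W = 2.9939 kW


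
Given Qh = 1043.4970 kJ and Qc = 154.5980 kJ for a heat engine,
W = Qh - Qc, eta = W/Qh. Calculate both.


W = 1043.4970 - 154.5980 = 888.8990 kJ
eta = 888.8990 / 1043.4970 = 0.8518 = 85.1846%

W = 888.8990 kJ, eta = 85.1846%


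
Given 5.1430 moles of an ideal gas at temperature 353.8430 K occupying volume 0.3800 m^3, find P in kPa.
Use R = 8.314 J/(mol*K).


P = nRT/V = 5.1430 * 8.314 * 353.8430 / 0.3800
= 15129.9382 / 0.3800 = 39815.6267 Pa = 39.8156 kPa

39.8156 kPa


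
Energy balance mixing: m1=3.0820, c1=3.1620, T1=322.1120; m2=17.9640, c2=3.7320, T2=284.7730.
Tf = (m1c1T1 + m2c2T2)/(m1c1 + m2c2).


num = 22230.7241
den = 76.7869
Tf = 289.5118 K

289.5118 K


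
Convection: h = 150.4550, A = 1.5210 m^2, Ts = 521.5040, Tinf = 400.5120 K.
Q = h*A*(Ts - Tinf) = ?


dT = 120.9920 K
Q = 150.4550 * 1.5210 * 120.9920 = 27688.0579 W

27688.0579 W


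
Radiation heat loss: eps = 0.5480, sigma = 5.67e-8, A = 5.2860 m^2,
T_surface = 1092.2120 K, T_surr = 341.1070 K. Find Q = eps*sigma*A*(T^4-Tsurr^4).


T^4 = 1.4231e+12
Tsurr^4 = 1.3538e+10
Q = 0.5480 * 5.67e-8 * 5.2860 * 1.4095e+12 = 231508.6196 W

231508.6196 W


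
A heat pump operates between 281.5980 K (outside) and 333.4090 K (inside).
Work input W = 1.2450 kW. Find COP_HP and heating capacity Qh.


COP = 333.4090 / 51.8110 = 6.4351
Qh = 6.4351 * 1.2450 = 8.0117 kW

COP = 6.4351, Qh = 8.0117 kW


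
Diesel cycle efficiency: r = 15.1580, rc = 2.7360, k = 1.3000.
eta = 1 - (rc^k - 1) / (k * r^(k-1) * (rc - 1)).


r^(k-1) = 2.2604
rc^k = 3.7004
eta = 0.4706 = 47.0647%

47.0647%


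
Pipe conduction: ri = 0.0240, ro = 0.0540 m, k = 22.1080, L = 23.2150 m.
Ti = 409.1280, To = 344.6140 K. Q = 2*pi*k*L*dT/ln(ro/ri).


dT = 64.5140 K
ln(ro/ri) = 0.8109
Q = 2*pi*22.1080*23.2150*64.5140 / 0.8109 = 256547.9207 W

256547.9207 W


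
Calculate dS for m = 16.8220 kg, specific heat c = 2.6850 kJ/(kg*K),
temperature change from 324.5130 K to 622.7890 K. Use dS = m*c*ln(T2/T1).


T2/T1 = 1.9191
ln(T2/T1) = 0.6519
dS = 16.8220 * 2.6850 * 0.6519 = 29.4436 kJ/K

29.4436 kJ/K


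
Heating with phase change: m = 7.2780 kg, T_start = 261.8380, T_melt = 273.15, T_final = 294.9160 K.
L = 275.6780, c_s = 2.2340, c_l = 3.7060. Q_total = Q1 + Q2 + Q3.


Q1 (sensible, solid) = 7.2780 * 2.2340 * 11.3120 = 183.9224 kJ
Q2 (latent) = 7.2780 * 275.6780 = 2006.3845 kJ
Q3 (sensible, liquid) = 7.2780 * 3.7060 * 21.7660 = 587.0784 kJ
Q_total = 2777.3853 kJ

2777.3853 kJ


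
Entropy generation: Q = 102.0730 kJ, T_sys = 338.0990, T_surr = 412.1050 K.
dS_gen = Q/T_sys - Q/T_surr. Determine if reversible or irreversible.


dS_sys = 102.0730/338.0990 = 0.3019 kJ/K
dS_surr = -102.0730/412.1050 = -0.2477 kJ/K
dS_gen = 0.3019 - 0.2477 = 0.0542 kJ/K (irreversible)

dS_gen = 0.0542 kJ/K, irreversible


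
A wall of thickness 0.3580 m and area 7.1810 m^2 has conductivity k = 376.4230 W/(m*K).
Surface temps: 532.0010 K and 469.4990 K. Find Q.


dT = 62.5020 K
Q = 376.4230 * 7.1810 * 62.5020 / 0.3580 = 471923.8935 W

471923.8935 W


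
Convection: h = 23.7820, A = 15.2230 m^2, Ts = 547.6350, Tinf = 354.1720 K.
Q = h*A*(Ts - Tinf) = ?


dT = 193.4630 K
Q = 23.7820 * 15.2230 * 193.4630 = 70040.0650 W

70040.0650 W


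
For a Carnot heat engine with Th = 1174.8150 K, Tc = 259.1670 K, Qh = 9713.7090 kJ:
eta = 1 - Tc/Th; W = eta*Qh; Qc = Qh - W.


eta = 1 - 259.1670/1174.8150 = 0.7794
W = 0.7794 * 9713.7090 = 7570.8416 kJ
Qc = 9713.7090 - 7570.8416 = 2142.8674 kJ

eta = 77.9398%, W = 7570.8416 kJ, Qc = 2142.8674 kJ


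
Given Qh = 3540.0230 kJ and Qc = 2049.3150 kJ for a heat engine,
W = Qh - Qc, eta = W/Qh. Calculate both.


W = 3540.0230 - 2049.3150 = 1490.7080 kJ
eta = 1490.7080 / 3540.0230 = 0.4211 = 42.1101%

W = 1490.7080 kJ, eta = 42.1101%


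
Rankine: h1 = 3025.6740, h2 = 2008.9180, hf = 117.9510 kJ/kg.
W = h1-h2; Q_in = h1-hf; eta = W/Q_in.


W = 1016.7560 kJ/kg
Q_in = 2907.7230 kJ/kg
eta = 0.3497 = 34.9674%

eta = 34.9674%


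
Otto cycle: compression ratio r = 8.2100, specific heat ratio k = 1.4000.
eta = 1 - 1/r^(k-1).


r^(k-1) = 2.3213
eta = 1 - 1/2.3213 = 0.5692 = 56.9213%

56.9213%


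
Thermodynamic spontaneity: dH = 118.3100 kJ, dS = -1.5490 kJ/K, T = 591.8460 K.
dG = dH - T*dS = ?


T*dS = 591.8460 * -1.5490 = -916.7695 kJ
dG = 118.3100 + 916.7695 = 1035.0795 kJ (non-spontaneous)

dG = 1035.0795 kJ, non-spontaneous


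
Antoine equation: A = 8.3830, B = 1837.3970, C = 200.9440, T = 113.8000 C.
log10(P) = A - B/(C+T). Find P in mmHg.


C+T = 314.7440
B/(C+T) = 5.8378
log10(P) = 8.3830 - 5.8378 = 2.5452
P = 10^2.5452 = 350.9533 mmHg

350.9533 mmHg


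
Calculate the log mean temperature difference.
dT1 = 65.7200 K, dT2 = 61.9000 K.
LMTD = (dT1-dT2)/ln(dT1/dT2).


dT1/dT2 = 1.0617
ln(dT1/dT2) = 0.0599
LMTD = 3.8200 / 0.0599 = 63.7909 K

63.7909 K


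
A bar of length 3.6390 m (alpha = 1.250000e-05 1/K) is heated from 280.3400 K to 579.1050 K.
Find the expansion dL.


dT = 298.7650 K
dL = 1.250000e-05 * 3.6390 * 298.7650 = 0.013590 m
L_final = 3.652590 m

dL = 0.013590 m


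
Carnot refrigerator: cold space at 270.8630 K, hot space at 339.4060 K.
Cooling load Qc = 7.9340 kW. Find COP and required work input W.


COP = 270.8630 / 68.5430 = 3.9517
W = 7.9340 / 3.9517 = 2.0077 kW

COP = 3.9517, W = 2.0077 kW


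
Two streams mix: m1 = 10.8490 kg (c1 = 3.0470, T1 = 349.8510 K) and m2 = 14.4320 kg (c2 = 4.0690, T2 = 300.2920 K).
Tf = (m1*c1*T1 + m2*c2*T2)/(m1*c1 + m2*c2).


num = 29199.2803
den = 91.7807
Tf = 318.1418 K

318.1418 K


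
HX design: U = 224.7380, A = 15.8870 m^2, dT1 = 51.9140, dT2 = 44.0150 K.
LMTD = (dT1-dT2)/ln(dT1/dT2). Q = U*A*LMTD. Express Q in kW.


LMTD = 47.8559 K
Q = 224.7380 * 15.8870 * 47.8559 = 170865.3081 W = 170.8653 kW

170.8653 kW


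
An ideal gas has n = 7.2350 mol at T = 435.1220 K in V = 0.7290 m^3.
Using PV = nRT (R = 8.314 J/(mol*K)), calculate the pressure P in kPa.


P = nRT/V = 7.2350 * 8.314 * 435.1220 / 0.7290
= 26173.3672 / 0.7290 = 35903.1100 Pa = 35.9031 kPa

35.9031 kPa


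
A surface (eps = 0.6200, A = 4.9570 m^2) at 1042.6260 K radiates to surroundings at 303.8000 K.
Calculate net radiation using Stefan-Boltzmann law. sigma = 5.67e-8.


T^4 = 1.1817e+12
Tsurr^4 = 8.5183e+09
Q = 0.6200 * 5.67e-8 * 4.9570 * 1.1732e+12 = 204440.0501 W

204440.0501 W


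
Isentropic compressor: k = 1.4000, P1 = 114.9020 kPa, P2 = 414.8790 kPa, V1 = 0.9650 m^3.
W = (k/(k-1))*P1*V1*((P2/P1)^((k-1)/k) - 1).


(k-1)/k = 0.2857
(P2/P1)^exp = 1.4432
W = 3.5000 * 114.9020 * 0.9650 * (1.4432 - 1) = 171.9797 kJ

171.9797 kJ


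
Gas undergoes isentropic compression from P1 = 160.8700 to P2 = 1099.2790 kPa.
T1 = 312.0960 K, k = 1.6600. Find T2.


(k-1)/k = 0.3976
(P2/P1)^exp = 2.1470
T2 = 312.0960 * 2.1470 = 670.0854 K

670.0854 K


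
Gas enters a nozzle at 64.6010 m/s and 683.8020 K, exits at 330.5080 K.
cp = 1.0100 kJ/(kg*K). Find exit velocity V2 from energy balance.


dT = 353.2940 K
2*cp*1000*dT = 713653.8800
V1^2 = 4173.2892
V2 = sqrt(717827.1692) = 847.2468 m/s

847.2468 m/s


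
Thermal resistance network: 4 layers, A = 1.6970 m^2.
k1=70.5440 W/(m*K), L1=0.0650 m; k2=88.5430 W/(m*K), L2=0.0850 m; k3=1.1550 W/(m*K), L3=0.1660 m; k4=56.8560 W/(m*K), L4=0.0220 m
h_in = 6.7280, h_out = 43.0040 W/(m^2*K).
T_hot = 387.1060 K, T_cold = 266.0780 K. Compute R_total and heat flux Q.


R_conv_in = 1/(6.7280*1.6970) = 0.0876
R_1 = 0.0650/(70.5440*1.6970) = 0.0005
R_2 = 0.0850/(88.5430*1.6970) = 0.0006
R_3 = 0.1660/(1.1550*1.6970) = 0.0847
R_4 = 0.0220/(56.8560*1.6970) = 0.0002
R_conv_out = 1/(43.0040*1.6970) = 0.0137
R_total = 0.1873 K/W
Q = 121.0280 / 0.1873 = 646.1121 W

R_total = 0.1873 K/W, Q = 646.1121 W


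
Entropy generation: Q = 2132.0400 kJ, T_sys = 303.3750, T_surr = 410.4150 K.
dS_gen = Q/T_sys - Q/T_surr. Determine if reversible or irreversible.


dS_sys = 2132.0400/303.3750 = 7.0277 kJ/K
dS_surr = -2132.0400/410.4150 = -5.1948 kJ/K
dS_gen = 7.0277 - 5.1948 = 1.8329 kJ/K (irreversible)

dS_gen = 1.8329 kJ/K, irreversible


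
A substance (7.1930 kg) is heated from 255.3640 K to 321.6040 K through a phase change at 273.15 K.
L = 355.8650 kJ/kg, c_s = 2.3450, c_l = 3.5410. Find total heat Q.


Q1 (sensible, solid) = 7.1930 * 2.3450 * 17.7860 = 300.0069 kJ
Q2 (latent) = 7.1930 * 355.8650 = 2559.7369 kJ
Q3 (sensible, liquid) = 7.1930 * 3.5410 * 48.4540 = 1234.1434 kJ
Q_total = 4093.8872 kJ

4093.8872 kJ


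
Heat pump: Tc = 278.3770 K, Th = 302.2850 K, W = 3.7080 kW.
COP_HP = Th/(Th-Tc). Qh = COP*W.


COP = 302.2850 / 23.9080 = 12.6437
Qh = 12.6437 * 3.7080 = 46.8827 kW

COP = 12.6437, Qh = 46.8827 kW


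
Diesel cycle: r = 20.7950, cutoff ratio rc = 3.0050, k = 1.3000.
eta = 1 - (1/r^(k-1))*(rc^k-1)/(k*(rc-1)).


r^(k-1) = 2.4854
rc^k = 4.1802
eta = 0.5091 = 50.9081%

50.9081%


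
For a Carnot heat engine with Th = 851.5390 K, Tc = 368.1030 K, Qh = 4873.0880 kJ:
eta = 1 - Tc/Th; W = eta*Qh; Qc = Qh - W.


eta = 1 - 368.1030/851.5390 = 0.5677
W = 0.5677 * 4873.0880 = 2766.5511 kJ
Qc = 4873.0880 - 2766.5511 = 2106.5369 kJ

eta = 56.7720%, W = 2766.5511 kJ, Qc = 2106.5369 kJ


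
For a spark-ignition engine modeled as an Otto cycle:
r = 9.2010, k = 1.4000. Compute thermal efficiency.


r^(k-1) = 2.4296
eta = 1 - 1/2.4296 = 0.5884 = 58.8409%

58.8409%


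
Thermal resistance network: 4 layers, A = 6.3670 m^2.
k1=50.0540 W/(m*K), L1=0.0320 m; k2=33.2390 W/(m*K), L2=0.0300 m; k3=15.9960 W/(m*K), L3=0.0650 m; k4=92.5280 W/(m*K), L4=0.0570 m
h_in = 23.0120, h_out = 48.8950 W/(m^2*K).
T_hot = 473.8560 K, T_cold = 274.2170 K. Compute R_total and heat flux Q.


R_conv_in = 1/(23.0120*6.3670) = 0.0068
R_1 = 0.0320/(50.0540*6.3670) = 0.0001
R_2 = 0.0300/(33.2390*6.3670) = 0.0001
R_3 = 0.0650/(15.9960*6.3670) = 0.0006
R_4 = 0.0570/(92.5280*6.3670) = 9.6754e-05
R_conv_out = 1/(48.8950*6.3670) = 0.0032
R_total = 0.0110 K/W
Q = 199.6390 / 0.0110 = 18125.1943 W

R_total = 0.0110 K/W, Q = 18125.1943 W


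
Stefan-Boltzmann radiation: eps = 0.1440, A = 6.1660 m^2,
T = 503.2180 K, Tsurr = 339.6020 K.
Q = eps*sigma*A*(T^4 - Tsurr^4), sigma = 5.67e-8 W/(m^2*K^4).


T^4 = 6.4125e+10
Tsurr^4 = 1.3301e+10
Q = 0.1440 * 5.67e-8 * 6.1660 * 5.0824e+10 = 2558.6764 W

2558.6764 W


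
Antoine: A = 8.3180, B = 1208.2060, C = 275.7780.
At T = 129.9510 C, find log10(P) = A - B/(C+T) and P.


C+T = 405.7290
B/(C+T) = 2.9779
log10(P) = 8.3180 - 2.9779 = 5.3401
P = 10^5.3401 = 218844.4135 mmHg

218844.4135 mmHg


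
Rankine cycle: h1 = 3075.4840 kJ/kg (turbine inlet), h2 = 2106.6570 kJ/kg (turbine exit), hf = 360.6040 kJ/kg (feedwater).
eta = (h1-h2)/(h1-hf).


W = 968.8270 kJ/kg
Q_in = 2714.8800 kJ/kg
eta = 0.3569 = 35.6858%

eta = 35.6858%


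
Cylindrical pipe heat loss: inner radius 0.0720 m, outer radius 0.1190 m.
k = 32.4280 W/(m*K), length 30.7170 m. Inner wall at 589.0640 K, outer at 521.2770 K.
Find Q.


dT = 67.7870 K
ln(ro/ri) = 0.5025
Q = 2*pi*32.4280*30.7170*67.7870 / 0.5025 = 844356.8289 W

844356.8289 W


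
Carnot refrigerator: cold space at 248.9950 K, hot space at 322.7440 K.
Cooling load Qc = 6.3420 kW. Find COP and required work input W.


COP = 248.9950 / 73.7490 = 3.3762
W = 6.3420 / 3.3762 = 1.8784 kW

COP = 3.3762, W = 1.8784 kW


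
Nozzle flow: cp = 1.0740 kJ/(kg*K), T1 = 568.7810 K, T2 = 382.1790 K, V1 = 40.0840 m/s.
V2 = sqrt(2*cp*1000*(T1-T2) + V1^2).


dT = 186.6020 K
2*cp*1000*dT = 400821.0960
V1^2 = 1606.7271
V2 = sqrt(402427.8231) = 634.3720 m/s

634.3720 m/s


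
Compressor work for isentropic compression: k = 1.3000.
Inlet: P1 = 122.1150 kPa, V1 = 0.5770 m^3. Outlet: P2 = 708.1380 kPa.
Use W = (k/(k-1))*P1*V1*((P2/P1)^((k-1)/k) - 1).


(k-1)/k = 0.2308
(P2/P1)^exp = 1.5002
W = 4.3333 * 122.1150 * 0.5770 * (1.5002 - 1) = 152.7339 kJ

152.7339 kJ


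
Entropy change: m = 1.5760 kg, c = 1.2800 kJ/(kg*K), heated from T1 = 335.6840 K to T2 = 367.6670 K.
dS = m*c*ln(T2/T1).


T2/T1 = 1.0953
ln(T2/T1) = 0.0910
dS = 1.5760 * 1.2800 * 0.0910 = 0.1836 kJ/K

0.1836 kJ/K


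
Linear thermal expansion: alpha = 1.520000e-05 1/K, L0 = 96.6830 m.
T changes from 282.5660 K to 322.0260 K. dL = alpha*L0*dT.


dT = 39.4600 K
dL = 1.520000e-05 * 96.6830 * 39.4600 = 0.057990 m
L_final = 96.740990 m

dL = 0.057990 m


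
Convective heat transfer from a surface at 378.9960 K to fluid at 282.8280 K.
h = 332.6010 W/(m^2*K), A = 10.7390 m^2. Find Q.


dT = 96.1680 K
Q = 332.6010 * 10.7390 * 96.1680 = 343493.0681 W

343493.0681 W


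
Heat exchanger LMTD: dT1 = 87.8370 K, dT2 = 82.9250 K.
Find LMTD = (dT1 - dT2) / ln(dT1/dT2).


dT1/dT2 = 1.0592
ln(dT1/dT2) = 0.0575
LMTD = 4.9120 / 0.0575 = 85.3574 K

85.3574 K


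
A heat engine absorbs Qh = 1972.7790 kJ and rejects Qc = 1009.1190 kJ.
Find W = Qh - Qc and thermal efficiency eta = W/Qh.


W = 1972.7790 - 1009.1190 = 963.6600 kJ
eta = 963.6600 / 1972.7790 = 0.4885 = 48.8478%

W = 963.6600 kJ, eta = 48.8478%


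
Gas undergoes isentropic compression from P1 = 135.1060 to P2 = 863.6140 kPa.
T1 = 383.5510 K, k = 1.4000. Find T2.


(k-1)/k = 0.2857
(P2/P1)^exp = 1.6990
T2 = 383.5510 * 1.6990 = 651.6395 K

651.6395 K


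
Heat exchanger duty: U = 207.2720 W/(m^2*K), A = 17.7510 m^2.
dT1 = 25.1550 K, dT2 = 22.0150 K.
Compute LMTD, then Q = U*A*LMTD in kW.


LMTD = 23.5501 K
Q = 207.2720 * 17.7510 * 23.5501 = 86647.6156 W = 86.6476 kW

86.6476 kW


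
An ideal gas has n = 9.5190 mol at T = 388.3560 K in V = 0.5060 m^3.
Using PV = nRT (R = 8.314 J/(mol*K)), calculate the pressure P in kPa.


P = nRT/V = 9.5190 * 8.314 * 388.3560 / 0.5060
= 30734.8690 / 0.5060 = 60740.8478 Pa = 60.7408 kPa

60.7408 kPa


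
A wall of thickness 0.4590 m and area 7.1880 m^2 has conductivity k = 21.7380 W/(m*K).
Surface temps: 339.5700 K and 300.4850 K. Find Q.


dT = 39.0850 K
Q = 21.7380 * 7.1880 * 39.0850 / 0.4590 = 13305.3126 W

13305.3126 W


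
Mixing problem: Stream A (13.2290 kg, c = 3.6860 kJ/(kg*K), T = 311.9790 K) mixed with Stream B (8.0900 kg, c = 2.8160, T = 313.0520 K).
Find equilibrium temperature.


num = 22344.5247
den = 71.5435
Tf = 312.3207 K

312.3207 K


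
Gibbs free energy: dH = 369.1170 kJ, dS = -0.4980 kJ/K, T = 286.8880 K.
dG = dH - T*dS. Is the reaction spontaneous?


T*dS = 286.8880 * -0.4980 = -142.8702 kJ
dG = 369.1170 + 142.8702 = 511.9872 kJ (non-spontaneous)

dG = 511.9872 kJ, non-spontaneous


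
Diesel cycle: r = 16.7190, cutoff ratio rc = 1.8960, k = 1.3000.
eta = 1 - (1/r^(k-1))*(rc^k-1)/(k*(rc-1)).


r^(k-1) = 2.3279
rc^k = 2.2972
eta = 0.5216 = 52.1616%

52.1616%


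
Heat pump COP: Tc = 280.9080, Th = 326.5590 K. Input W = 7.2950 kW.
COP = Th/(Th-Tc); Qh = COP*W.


COP = 326.5590 / 45.6510 = 7.1534
Qh = 7.1534 * 7.2950 = 52.1839 kW

COP = 7.1534, Qh = 52.1839 kW


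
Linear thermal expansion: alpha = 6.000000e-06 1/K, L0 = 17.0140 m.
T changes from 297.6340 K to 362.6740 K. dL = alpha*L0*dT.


dT = 65.0400 K
dL = 6.000000e-06 * 17.0140 * 65.0400 = 0.006640 m
L_final = 17.020640 m

dL = 0.006640 m


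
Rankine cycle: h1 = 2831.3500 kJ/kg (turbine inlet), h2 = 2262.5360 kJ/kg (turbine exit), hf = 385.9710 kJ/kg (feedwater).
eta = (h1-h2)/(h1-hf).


W = 568.8140 kJ/kg
Q_in = 2445.3790 kJ/kg
eta = 0.2326 = 23.2608%

eta = 23.2608%


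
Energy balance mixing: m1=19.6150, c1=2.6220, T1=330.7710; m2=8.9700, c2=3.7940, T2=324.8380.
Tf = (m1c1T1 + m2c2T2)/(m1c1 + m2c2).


num = 28066.6731
den = 85.4627
Tf = 328.4084 K

328.4084 K


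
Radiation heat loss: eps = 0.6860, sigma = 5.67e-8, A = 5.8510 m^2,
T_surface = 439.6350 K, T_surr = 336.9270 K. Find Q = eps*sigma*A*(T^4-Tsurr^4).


T^4 = 3.7357e+10
Tsurr^4 = 1.2887e+10
Q = 0.6860 * 5.67e-8 * 5.8510 * 2.4470e+10 = 5568.9234 W

5568.9234 W


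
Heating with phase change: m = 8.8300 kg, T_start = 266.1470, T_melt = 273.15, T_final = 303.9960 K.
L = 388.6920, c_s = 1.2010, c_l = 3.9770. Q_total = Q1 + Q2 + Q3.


Q1 (sensible, solid) = 8.8300 * 1.2010 * 7.0030 = 74.2656 kJ
Q2 (latent) = 8.8300 * 388.6920 = 3432.1504 kJ
Q3 (sensible, liquid) = 8.8300 * 3.9770 * 30.8460 = 1083.2162 kJ
Q_total = 4589.6322 kJ

4589.6322 kJ


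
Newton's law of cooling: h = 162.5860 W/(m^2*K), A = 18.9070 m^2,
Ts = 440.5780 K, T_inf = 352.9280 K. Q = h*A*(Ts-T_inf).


dT = 87.6500 K
Q = 162.5860 * 18.9070 * 87.6500 = 269437.2835 W

269437.2835 W


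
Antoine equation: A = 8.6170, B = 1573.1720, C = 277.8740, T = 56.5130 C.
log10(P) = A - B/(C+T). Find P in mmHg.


C+T = 334.3870
B/(C+T) = 4.7046
log10(P) = 8.6170 - 4.7046 = 3.9124
P = 10^3.9124 = 8172.5085 mmHg

8172.5085 mmHg


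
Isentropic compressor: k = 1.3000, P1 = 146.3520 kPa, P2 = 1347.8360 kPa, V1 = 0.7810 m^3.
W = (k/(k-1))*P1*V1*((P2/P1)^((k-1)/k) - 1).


(k-1)/k = 0.2308
(P2/P1)^exp = 1.6692
W = 4.3333 * 146.3520 * 0.7810 * (1.6692 - 1) = 331.4730 kJ

331.4730 kJ


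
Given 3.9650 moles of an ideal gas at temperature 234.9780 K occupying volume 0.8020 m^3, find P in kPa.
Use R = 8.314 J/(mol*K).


P = nRT/V = 3.9650 * 8.314 * 234.9780 / 0.8020
= 7746.0521 / 0.8020 = 9658.4191 Pa = 9.6584 kPa

9.6584 kPa


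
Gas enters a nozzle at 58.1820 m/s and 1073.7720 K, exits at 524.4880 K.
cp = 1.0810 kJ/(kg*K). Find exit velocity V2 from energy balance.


dT = 549.2840 K
2*cp*1000*dT = 1187552.0080
V1^2 = 3385.1451
V2 = sqrt(1190937.1531) = 1091.3007 m/s

1091.3007 m/s


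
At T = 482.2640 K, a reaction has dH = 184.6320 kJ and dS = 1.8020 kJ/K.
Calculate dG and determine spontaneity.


T*dS = 482.2640 * 1.8020 = 869.0397 kJ
dG = 184.6320 - 869.0397 = -684.4077 kJ (spontaneous)

dG = -684.4077 kJ, spontaneous


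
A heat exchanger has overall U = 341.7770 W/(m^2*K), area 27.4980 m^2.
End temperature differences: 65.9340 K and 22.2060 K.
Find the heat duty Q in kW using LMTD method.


LMTD = 40.1804 K
Q = 341.7770 * 27.4980 * 40.1804 = 377622.8197 W = 377.6228 kW

377.6228 kW


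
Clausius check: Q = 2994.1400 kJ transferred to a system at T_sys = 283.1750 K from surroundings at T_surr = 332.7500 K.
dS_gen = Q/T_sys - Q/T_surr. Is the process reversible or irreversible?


dS_sys = 2994.1400/283.1750 = 10.5735 kJ/K
dS_surr = -2994.1400/332.7500 = -8.9982 kJ/K
dS_gen = 10.5735 - 8.9982 = 1.5753 kJ/K (irreversible)

dS_gen = 1.5753 kJ/K, irreversible


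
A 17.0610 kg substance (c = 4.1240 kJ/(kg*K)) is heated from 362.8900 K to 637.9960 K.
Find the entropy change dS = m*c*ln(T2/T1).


T2/T1 = 1.7581
ln(T2/T1) = 0.5642
dS = 17.0610 * 4.1240 * 0.5642 = 39.6991 kJ/K

39.6991 kJ/K


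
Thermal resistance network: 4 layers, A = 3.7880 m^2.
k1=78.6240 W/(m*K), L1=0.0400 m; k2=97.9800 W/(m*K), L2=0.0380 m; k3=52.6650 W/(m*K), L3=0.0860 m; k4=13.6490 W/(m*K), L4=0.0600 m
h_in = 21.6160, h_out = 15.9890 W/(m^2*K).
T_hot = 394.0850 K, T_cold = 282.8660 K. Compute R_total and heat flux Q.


R_conv_in = 1/(21.6160*3.7880) = 0.0122
R_1 = 0.0400/(78.6240*3.7880) = 0.0001
R_2 = 0.0380/(97.9800*3.7880) = 0.0001
R_3 = 0.0860/(52.6650*3.7880) = 0.0004
R_4 = 0.0600/(13.6490*3.7880) = 0.0012
R_conv_out = 1/(15.9890*3.7880) = 0.0165
R_total = 0.0306 K/W
Q = 111.2190 / 0.0306 = 3640.3331 W

R_total = 0.0306 K/W, Q = 3640.3331 W


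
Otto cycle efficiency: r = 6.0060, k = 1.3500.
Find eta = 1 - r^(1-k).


r^(k-1) = 1.8729
eta = 1 - 1/1.8729 = 0.4661 = 46.6057%

46.6057%


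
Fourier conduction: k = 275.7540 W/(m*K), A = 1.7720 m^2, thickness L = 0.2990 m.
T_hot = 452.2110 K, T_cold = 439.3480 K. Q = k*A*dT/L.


dT = 12.8630 K
Q = 275.7540 * 1.7720 * 12.8630 / 0.2990 = 21021.1572 W

21021.1572 W


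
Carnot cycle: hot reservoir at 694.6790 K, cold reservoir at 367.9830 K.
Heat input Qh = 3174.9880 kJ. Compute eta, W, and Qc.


eta = 1 - 367.9830/694.6790 = 0.4703
W = 0.4703 * 3174.9880 = 1493.1441 kJ
Qc = 3174.9880 - 1493.1441 = 1681.8439 kJ

eta = 47.0283%, W = 1493.1441 kJ, Qc = 1681.8439 kJ


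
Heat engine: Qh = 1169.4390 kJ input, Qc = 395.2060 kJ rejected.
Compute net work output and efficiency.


W = 1169.4390 - 395.2060 = 774.2330 kJ
eta = 774.2330 / 1169.4390 = 0.6621 = 66.2055%

W = 774.2330 kJ, eta = 66.2055%


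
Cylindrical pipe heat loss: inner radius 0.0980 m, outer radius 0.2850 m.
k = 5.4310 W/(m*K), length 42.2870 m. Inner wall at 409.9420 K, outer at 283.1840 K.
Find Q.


dT = 126.7580 K
ln(ro/ri) = 1.0675
Q = 2*pi*5.4310*42.2870*126.7580 / 1.0675 = 171342.5447 W

171342.5447 W


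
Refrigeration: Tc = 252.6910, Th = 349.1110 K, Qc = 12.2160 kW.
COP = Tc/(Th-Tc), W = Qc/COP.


COP = 252.6910 / 96.4200 = 2.6207
W = 12.2160 / 2.6207 = 4.6613 kW

COP = 2.6207, W = 4.6613 kW


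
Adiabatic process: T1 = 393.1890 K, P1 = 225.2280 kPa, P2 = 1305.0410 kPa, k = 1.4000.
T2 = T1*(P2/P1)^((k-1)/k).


(k-1)/k = 0.2857
(P2/P1)^exp = 1.6520
T2 = 393.1890 * 1.6520 = 649.5340 K

649.5340 K


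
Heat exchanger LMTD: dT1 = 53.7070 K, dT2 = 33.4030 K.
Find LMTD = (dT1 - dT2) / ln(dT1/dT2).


dT1/dT2 = 1.6078
ln(dT1/dT2) = 0.4749
LMTD = 20.3040 / 0.4749 = 42.7545 K

42.7545 K


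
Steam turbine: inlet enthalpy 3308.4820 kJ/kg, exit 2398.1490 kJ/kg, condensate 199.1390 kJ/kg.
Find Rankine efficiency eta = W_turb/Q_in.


W = 910.3330 kJ/kg
Q_in = 3109.3430 kJ/kg
eta = 0.2928 = 29.2773%

eta = 29.2773%


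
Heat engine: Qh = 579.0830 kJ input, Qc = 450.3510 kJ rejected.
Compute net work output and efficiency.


W = 579.0830 - 450.3510 = 128.7320 kJ
eta = 128.7320 / 579.0830 = 0.2223 = 22.2303%

W = 128.7320 kJ, eta = 22.2303%


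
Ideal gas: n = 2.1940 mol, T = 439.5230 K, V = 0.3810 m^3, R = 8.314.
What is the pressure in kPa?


P = nRT/V = 2.1940 * 8.314 * 439.5230 / 0.3810
= 8017.3021 / 0.3810 = 21042.7877 Pa = 21.0428 kPa

21.0428 kPa


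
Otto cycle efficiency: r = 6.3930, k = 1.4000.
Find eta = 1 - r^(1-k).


r^(k-1) = 2.1003
eta = 1 - 1/2.1003 = 0.5239 = 52.3878%

52.3878%


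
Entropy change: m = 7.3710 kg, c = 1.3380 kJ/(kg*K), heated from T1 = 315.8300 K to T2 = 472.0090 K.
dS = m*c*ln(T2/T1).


T2/T1 = 1.4945
ln(T2/T1) = 0.4018
dS = 7.3710 * 1.3380 * 0.4018 = 3.9627 kJ/K

3.9627 kJ/K


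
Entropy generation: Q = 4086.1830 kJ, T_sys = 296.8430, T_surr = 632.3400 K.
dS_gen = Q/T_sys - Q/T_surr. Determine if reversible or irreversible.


dS_sys = 4086.1830/296.8430 = 13.7655 kJ/K
dS_surr = -4086.1830/632.3400 = -6.4620 kJ/K
dS_gen = 13.7655 - 6.4620 = 7.3035 kJ/K (irreversible)

dS_gen = 7.3035 kJ/K, irreversible


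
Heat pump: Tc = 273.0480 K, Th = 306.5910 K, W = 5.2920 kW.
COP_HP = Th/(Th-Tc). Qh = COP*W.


COP = 306.5910 / 33.5430 = 9.1402
Qh = 9.1402 * 5.2920 = 48.3701 kW

COP = 9.1402, Qh = 48.3701 kW


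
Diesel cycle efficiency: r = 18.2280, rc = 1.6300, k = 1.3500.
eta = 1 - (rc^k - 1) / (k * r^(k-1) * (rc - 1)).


r^(k-1) = 2.7622
rc^k = 1.9340
eta = 0.6024 = 60.2436%

60.2436%


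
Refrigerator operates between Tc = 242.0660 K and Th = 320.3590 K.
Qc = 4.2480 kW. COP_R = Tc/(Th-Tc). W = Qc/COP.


COP = 242.0660 / 78.2930 = 3.0918
W = 4.2480 / 3.0918 = 1.3740 kW

COP = 3.0918, W = 1.3740 kW


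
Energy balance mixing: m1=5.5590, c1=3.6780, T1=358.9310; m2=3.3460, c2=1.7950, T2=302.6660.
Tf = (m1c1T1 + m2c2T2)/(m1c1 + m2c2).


num = 9156.5371
den = 26.4521
Tf = 346.1558 K

346.1558 K


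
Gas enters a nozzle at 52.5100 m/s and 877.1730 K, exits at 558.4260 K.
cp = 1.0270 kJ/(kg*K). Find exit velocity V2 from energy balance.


dT = 318.7470 K
2*cp*1000*dT = 654706.3380
V1^2 = 2757.3001
V2 = sqrt(657463.6381) = 810.8413 m/s

810.8413 m/s


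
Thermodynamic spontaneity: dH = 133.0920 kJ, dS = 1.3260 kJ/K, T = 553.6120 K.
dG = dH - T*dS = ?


T*dS = 553.6120 * 1.3260 = 734.0895 kJ
dG = 133.0920 - 734.0895 = -600.9975 kJ (spontaneous)

dG = -600.9975 kJ, spontaneous


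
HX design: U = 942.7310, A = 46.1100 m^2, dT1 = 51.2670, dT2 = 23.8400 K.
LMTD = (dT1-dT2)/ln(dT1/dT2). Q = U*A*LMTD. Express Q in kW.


LMTD = 35.8203 K
Q = 942.7310 * 46.1100 * 35.8203 = 1557085.7729 W = 1557.0858 kW

1557.0858 kW


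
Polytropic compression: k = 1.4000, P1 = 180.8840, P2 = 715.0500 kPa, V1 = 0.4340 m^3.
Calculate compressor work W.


(k-1)/k = 0.2857
(P2/P1)^exp = 1.4810
W = 3.5000 * 180.8840 * 0.4340 * (1.4810 - 1) = 132.1592 kJ

132.1592 kJ


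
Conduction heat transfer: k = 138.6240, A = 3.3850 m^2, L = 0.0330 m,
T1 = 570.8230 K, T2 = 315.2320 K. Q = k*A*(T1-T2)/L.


dT = 255.5910 K
Q = 138.6240 * 3.3850 * 255.5910 / 0.0330 = 3634366.4656 W

3634366.4656 W


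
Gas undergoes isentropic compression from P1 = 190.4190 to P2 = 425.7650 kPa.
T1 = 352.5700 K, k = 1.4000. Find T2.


(k-1)/k = 0.2857
(P2/P1)^exp = 1.2585
T2 = 352.5700 * 1.2585 = 443.7016 K

443.7016 K


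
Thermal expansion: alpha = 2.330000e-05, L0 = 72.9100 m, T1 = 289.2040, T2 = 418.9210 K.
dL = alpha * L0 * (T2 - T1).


dT = 129.7170 K
dL = 2.330000e-05 * 72.9100 * 129.7170 = 0.220364 m
L_final = 73.130364 m

dL = 0.220364 m


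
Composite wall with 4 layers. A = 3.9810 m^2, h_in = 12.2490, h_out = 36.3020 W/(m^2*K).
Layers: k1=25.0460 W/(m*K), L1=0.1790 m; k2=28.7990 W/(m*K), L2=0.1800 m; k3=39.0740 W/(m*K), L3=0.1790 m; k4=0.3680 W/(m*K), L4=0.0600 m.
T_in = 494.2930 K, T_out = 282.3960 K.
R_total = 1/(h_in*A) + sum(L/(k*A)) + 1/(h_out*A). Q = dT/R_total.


R_conv_in = 1/(12.2490*3.9810) = 0.0205
R_1 = 0.1790/(25.0460*3.9810) = 0.0018
R_2 = 0.1800/(28.7990*3.9810) = 0.0016
R_3 = 0.1790/(39.0740*3.9810) = 0.0012
R_4 = 0.0600/(0.3680*3.9810) = 0.0410
R_conv_out = 1/(36.3020*3.9810) = 0.0069
R_total = 0.0729 K/W
Q = 211.8970 / 0.0729 = 2906.7534 W

R_total = 0.0729 K/W, Q = 2906.7534 W


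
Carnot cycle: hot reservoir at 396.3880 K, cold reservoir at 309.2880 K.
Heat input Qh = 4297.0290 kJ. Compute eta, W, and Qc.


eta = 1 - 309.2880/396.3880 = 0.2197
W = 0.2197 * 4297.0290 = 944.2042 kJ
Qc = 4297.0290 - 944.2042 = 3352.8248 kJ

eta = 21.9734%, W = 944.2042 kJ, Qc = 3352.8248 kJ


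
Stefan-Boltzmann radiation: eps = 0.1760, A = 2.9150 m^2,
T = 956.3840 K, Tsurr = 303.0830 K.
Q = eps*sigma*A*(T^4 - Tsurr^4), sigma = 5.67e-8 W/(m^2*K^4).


T^4 = 8.3662e+11
Tsurr^4 = 8.4381e+09
Q = 0.1760 * 5.67e-8 * 2.9150 * 8.2818e+11 = 24091.3412 W

24091.3412 W


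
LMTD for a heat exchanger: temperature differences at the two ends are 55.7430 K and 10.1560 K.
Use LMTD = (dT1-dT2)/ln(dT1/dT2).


dT1/dT2 = 5.4887
ln(dT1/dT2) = 1.7027
LMTD = 45.5870 / 1.7027 = 26.7736 K

26.7736 K


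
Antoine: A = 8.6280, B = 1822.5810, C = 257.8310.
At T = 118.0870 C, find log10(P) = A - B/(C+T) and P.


C+T = 375.9180
B/(C+T) = 4.8483
log10(P) = 8.6280 - 4.8483 = 3.7797
P = 10^3.7797 = 6020.7799 mmHg

6020.7799 mmHg


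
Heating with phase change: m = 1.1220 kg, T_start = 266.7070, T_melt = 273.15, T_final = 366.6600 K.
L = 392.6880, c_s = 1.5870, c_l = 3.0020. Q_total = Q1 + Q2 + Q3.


Q1 (sensible, solid) = 1.1220 * 1.5870 * 6.4430 = 11.4725 kJ
Q2 (latent) = 1.1220 * 392.6880 = 440.5959 kJ
Q3 (sensible, liquid) = 1.1220 * 3.0020 * 93.5100 = 314.9645 kJ
Q_total = 767.0329 kJ

767.0329 kJ


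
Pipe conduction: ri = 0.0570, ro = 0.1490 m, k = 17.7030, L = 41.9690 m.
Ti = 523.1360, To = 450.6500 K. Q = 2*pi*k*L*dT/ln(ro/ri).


dT = 72.4860 K
ln(ro/ri) = 0.9609
Q = 2*pi*17.7030*41.9690*72.4860 / 0.9609 = 352154.7438 W

352154.7438 W


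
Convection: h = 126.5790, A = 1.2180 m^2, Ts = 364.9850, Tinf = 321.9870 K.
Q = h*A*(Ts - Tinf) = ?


dT = 42.9980 K
Q = 126.5790 * 1.2180 * 42.9980 = 6629.1402 W

6629.1402 W


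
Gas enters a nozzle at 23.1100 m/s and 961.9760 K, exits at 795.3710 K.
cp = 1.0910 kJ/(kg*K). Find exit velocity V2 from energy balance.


dT = 166.6050 K
2*cp*1000*dT = 363532.1100
V1^2 = 534.0721
V2 = sqrt(364066.1821) = 603.3790 m/s

603.3790 m/s


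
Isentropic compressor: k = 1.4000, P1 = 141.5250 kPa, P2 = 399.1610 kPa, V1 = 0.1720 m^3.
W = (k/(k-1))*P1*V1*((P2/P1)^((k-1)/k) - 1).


(k-1)/k = 0.2857
(P2/P1)^exp = 1.3448
W = 3.5000 * 141.5250 * 0.1720 * (1.3448 - 1) = 29.3773 kJ

29.3773 kJ


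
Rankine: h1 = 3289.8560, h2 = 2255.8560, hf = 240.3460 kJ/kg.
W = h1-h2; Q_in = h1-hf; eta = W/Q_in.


W = 1034.0000 kJ/kg
Q_in = 3049.5100 kJ/kg
eta = 0.3391 = 33.9071%

eta = 33.9071%


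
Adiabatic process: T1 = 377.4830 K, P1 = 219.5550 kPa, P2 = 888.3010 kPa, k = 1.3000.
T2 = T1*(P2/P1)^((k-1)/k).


(k-1)/k = 0.2308
(P2/P1)^exp = 1.3806
T2 = 377.4830 * 1.3806 = 521.1686 K

521.1686 K


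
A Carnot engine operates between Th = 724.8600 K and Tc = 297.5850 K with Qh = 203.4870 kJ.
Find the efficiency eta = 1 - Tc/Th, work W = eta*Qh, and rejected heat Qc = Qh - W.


eta = 1 - 297.5850/724.8600 = 0.5895
W = 0.5895 * 203.4870 = 119.9472 kJ
Qc = 203.4870 - 119.9472 = 83.5398 kJ

eta = 58.9459%, W = 119.9472 kJ, Qc = 83.5398 kJ


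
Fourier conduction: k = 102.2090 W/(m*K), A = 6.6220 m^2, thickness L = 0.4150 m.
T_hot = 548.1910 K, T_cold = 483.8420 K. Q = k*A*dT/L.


dT = 64.3490 K
Q = 102.2090 * 6.6220 * 64.3490 / 0.4150 = 104947.4816 W

104947.4816 W


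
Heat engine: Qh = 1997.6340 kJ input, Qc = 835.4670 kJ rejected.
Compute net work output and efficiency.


W = 1997.6340 - 835.4670 = 1162.1670 kJ
eta = 1162.1670 / 1997.6340 = 0.5818 = 58.1772%

W = 1162.1670 kJ, eta = 58.1772%


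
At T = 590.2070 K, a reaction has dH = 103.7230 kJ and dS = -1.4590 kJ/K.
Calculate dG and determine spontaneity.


T*dS = 590.2070 * -1.4590 = -861.1120 kJ
dG = 103.7230 + 861.1120 = 964.8350 kJ (non-spontaneous)

dG = 964.8350 kJ, non-spontaneous


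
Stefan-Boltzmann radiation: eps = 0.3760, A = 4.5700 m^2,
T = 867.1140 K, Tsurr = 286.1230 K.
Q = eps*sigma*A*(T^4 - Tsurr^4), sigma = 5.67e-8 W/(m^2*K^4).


T^4 = 5.6533e+11
Tsurr^4 = 6.7021e+09
Q = 0.3760 * 5.67e-8 * 4.5700 * 5.5863e+11 = 54426.7645 W

54426.7645 W


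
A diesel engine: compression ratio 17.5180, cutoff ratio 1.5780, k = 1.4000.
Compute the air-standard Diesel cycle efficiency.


r^(k-1) = 3.1434
rc^k = 1.8939
eta = 0.6486 = 64.8582%

64.8582%


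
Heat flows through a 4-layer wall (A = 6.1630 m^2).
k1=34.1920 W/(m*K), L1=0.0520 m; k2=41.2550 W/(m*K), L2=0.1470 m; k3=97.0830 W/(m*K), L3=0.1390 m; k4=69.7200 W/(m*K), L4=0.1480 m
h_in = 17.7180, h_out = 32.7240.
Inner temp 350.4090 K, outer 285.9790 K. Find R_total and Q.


R_conv_in = 1/(17.7180*6.1630) = 0.0092
R_1 = 0.0520/(34.1920*6.1630) = 0.0002
R_2 = 0.1470/(41.2550*6.1630) = 0.0006
R_3 = 0.1390/(97.0830*6.1630) = 0.0002
R_4 = 0.1480/(69.7200*6.1630) = 0.0003
R_conv_out = 1/(32.7240*6.1630) = 0.0050
R_total = 0.0155 K/W
Q = 64.4300 / 0.0155 = 4151.9732 W

R_total = 0.0155 K/W, Q = 4151.9732 W


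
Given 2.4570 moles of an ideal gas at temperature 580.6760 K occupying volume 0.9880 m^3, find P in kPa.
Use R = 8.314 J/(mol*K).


P = nRT/V = 2.4570 * 8.314 * 580.6760 / 0.9880
= 11861.7578 / 0.9880 = 12005.8278 Pa = 12.0058 kPa

12.0058 kPa


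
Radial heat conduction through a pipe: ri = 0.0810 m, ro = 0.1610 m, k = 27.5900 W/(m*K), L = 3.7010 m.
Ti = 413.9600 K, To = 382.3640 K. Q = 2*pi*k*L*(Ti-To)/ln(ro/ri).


dT = 31.5960 K
ln(ro/ri) = 0.6870
Q = 2*pi*27.5900*3.7010*31.5960 / 0.6870 = 29508.9895 W

29508.9895 W


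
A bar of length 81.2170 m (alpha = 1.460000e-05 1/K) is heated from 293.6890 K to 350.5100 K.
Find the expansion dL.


dT = 56.8210 K
dL = 1.460000e-05 * 81.2170 * 56.8210 = 0.067377 m
L_final = 81.284377 m

dL = 0.067377 m


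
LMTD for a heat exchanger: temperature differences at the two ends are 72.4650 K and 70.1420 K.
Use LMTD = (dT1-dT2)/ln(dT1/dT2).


dT1/dT2 = 1.0331
ln(dT1/dT2) = 0.0326
LMTD = 2.3230 / 0.0326 = 71.2972 K

71.2972 K


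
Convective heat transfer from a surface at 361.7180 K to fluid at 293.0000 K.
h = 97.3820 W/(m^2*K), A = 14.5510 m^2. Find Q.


dT = 68.7180 K
Q = 97.3820 * 14.5510 * 68.7180 = 97373.7827 W

97373.7827 W


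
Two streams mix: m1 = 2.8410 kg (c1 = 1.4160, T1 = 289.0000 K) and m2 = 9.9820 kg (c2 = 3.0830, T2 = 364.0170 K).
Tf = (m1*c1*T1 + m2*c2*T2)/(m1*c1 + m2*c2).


num = 12365.0487
den = 34.7974
Tf = 355.3444 K

355.3444 K


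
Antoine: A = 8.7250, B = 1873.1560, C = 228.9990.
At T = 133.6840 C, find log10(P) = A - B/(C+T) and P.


C+T = 362.6830
B/(C+T) = 5.1647
log10(P) = 8.7250 - 5.1647 = 3.5603
P = 10^3.5603 = 3633.1255 mmHg

3633.1255 mmHg


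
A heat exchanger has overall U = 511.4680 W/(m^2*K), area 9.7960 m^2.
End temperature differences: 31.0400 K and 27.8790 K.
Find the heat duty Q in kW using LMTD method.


LMTD = 29.4312 K
Q = 511.4680 * 9.7960 * 29.4312 = 147460.4028 W = 147.4604 kW

147.4604 kW


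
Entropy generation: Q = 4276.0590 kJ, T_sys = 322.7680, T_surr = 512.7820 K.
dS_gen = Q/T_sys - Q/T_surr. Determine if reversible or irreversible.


dS_sys = 4276.0590/322.7680 = 13.2481 kJ/K
dS_surr = -4276.0590/512.7820 = -8.3389 kJ/K
dS_gen = 13.2481 - 8.3389 = 4.9091 kJ/K (irreversible)

dS_gen = 4.9091 kJ/K, irreversible


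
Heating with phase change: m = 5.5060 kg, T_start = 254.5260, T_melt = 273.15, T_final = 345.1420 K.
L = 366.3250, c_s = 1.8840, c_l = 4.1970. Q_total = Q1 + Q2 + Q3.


Q1 (sensible, solid) = 5.5060 * 1.8840 * 18.6240 = 193.1924 kJ
Q2 (latent) = 5.5060 * 366.3250 = 2016.9855 kJ
Q3 (sensible, liquid) = 5.5060 * 4.1970 * 71.9920 = 1663.6402 kJ
Q_total = 3873.8181 kJ

3873.8181 kJ


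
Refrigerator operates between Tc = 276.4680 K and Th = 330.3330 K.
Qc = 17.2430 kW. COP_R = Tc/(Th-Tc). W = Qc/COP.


COP = 276.4680 / 53.8650 = 5.1326
W = 17.2430 / 5.1326 = 3.3595 kW

COP = 5.1326, W = 3.3595 kW


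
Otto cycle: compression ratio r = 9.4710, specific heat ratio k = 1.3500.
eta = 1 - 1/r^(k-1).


r^(k-1) = 2.1965
eta = 1 - 1/2.1965 = 0.5447 = 54.4738%

54.4738%


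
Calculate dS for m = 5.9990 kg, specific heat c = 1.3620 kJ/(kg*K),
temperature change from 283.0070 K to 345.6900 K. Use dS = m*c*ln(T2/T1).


T2/T1 = 1.2215
ln(T2/T1) = 0.2001
dS = 5.9990 * 1.3620 * 0.2001 = 1.6347 kJ/K

1.6347 kJ/K


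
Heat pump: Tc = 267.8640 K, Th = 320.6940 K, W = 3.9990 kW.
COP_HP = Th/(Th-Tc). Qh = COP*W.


COP = 320.6940 / 52.8300 = 6.0703
Qh = 6.0703 * 3.9990 = 24.2751 kW

COP = 6.0703, Qh = 24.2751 kW


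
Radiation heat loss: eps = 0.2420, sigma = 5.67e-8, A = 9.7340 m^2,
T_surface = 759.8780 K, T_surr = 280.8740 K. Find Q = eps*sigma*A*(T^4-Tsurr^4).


T^4 = 3.3341e+11
Tsurr^4 = 6.2237e+09
Q = 0.2420 * 5.67e-8 * 9.7340 * 3.2718e+11 = 43700.0292 W

43700.0292 W


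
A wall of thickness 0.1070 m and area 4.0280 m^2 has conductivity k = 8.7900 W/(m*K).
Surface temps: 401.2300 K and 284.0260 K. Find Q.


dT = 117.2040 K
Q = 8.7900 * 4.0280 * 117.2040 / 0.1070 = 38782.6064 W

38782.6064 W


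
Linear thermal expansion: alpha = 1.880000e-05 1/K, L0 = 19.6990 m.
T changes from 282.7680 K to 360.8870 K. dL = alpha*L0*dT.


dT = 78.1190 K
dL = 1.880000e-05 * 19.6990 * 78.1190 = 0.028931 m
L_final = 19.727931 m

dL = 0.028931 m


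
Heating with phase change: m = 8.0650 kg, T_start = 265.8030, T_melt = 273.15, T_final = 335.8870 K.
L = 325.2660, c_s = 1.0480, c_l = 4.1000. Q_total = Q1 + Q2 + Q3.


Q1 (sensible, solid) = 8.0650 * 1.0480 * 7.3470 = 62.0977 kJ
Q2 (latent) = 8.0650 * 325.2660 = 2623.2703 kJ
Q3 (sensible, liquid) = 8.0650 * 4.1000 * 62.7370 = 2074.4930 kJ
Q_total = 4759.8610 kJ

4759.8610 kJ


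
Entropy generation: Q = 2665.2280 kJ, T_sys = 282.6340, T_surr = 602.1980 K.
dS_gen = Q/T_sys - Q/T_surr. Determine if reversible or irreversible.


dS_sys = 2665.2280/282.6340 = 9.4300 kJ/K
dS_surr = -2665.2280/602.1980 = -4.4258 kJ/K
dS_gen = 9.4300 - 4.4258 = 5.0041 kJ/K (irreversible)

dS_gen = 5.0041 kJ/K, irreversible


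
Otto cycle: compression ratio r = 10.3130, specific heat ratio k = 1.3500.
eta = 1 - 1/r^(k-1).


r^(k-1) = 2.2630
eta = 1 - 1/2.2630 = 0.5581 = 55.8109%

55.8109%


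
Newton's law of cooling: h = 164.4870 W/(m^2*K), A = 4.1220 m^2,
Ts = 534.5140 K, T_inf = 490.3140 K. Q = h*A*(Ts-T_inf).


dT = 44.2000 K
Q = 164.4870 * 4.1220 * 44.2000 = 29968.2813 W

29968.2813 W


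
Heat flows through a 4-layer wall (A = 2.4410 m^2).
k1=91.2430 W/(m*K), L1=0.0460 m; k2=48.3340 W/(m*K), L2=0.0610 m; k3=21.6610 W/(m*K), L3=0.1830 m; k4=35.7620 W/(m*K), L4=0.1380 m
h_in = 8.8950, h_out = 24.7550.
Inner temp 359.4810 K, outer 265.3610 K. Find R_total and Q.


R_conv_in = 1/(8.8950*2.4410) = 0.0461
R_1 = 0.0460/(91.2430*2.4410) = 0.0002
R_2 = 0.0610/(48.3340*2.4410) = 0.0005
R_3 = 0.1830/(21.6610*2.4410) = 0.0035
R_4 = 0.1380/(35.7620*2.4410) = 0.0016
R_conv_out = 1/(24.7550*2.4410) = 0.0165
R_total = 0.0684 K/W
Q = 94.1200 / 0.0684 = 1376.6204 W

R_total = 0.0684 K/W, Q = 1376.6204 W


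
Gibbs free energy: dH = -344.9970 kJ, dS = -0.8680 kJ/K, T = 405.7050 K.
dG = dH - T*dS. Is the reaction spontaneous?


T*dS = 405.7050 * -0.8680 = -352.1519 kJ
dG = -344.9970 + 352.1519 = 7.1549 kJ (non-spontaneous)

dG = 7.1549 kJ, non-spontaneous


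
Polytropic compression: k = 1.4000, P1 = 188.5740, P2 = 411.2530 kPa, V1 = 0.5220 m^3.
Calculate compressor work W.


(k-1)/k = 0.2857
(P2/P1)^exp = 1.2495
W = 3.5000 * 188.5740 * 0.5220 * (1.2495 - 1) = 85.9732 kJ

85.9732 kJ


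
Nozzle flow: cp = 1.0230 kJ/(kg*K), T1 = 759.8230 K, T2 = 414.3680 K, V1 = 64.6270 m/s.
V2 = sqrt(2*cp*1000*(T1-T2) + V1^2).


dT = 345.4550 K
2*cp*1000*dT = 706800.9300
V1^2 = 4176.6491
V2 = sqrt(710977.5791) = 843.1949 m/s

843.1949 m/s
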